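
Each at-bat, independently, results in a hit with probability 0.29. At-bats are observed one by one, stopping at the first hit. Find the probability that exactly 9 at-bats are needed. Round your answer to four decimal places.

0.0187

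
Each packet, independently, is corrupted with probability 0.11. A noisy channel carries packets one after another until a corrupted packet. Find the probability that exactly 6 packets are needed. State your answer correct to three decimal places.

0.061

Geometric (trials to first success), p = 0.11.
P(Y = 6) = (1−p)^5 · p = 0.55841 · 0.11 = 0.06142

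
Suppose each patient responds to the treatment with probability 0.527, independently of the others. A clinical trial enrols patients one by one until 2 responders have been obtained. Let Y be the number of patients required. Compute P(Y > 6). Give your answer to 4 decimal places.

Needing more than 6 patients ⇔ fewer than 2 successes in the first 6. With X ~ Binomial(6, 0.527), P(Y > 6) = P(X ≤ 1).
  k=0: C(6,0)·0.527^0·0.473^6 = 0.011199
  k=1: C(6,1)·0.527^1·0.473^5 = 0.074863
P(X ≤ 1) = 0.086062

0.0861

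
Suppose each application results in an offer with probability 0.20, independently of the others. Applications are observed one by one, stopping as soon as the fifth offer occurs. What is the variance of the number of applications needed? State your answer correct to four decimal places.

100.0000

Y = total applications until the fifth success; negative binomial with r=5, p=0.20.
Var(Y) = r(1−p)/p² = 5·0.80 / 0.20² = 100.000000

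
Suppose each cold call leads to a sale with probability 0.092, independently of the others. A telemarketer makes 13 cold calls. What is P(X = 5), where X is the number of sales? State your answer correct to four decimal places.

X ~ Binomial(n=13, p=0.092).
P(X=5) = C(13,5) · p^5 · (1−p)^8
= 1287 · 6.5908e-06 · 0.46205 = 0.003919

0.0039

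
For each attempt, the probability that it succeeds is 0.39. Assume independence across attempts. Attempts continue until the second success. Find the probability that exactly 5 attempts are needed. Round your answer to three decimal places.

0.138

Y = trial on which the second success occurs; negative binomial, r=2, p=0.39.
P(Y=5) = C(4,1) · p^2 · (1−p)^3
= 4 · 0.1521 · 0.22698 = 0.13810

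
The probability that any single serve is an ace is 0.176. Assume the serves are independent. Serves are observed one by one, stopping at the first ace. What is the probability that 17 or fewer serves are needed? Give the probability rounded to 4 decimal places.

Y = number of serves to the first success; geometric, p = 0.176.
P(Y ≤ 17) = 1 − (1−p)^17 = 1 − 0.037219 = 0.962781

0.9628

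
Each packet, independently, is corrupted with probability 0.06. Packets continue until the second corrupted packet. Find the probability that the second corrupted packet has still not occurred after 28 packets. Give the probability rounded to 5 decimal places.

0.49289

Needing more than 28 packets ⇔ fewer than 2 successes in the first 28. With X ~ Binomial(28, 0.06), P(Y > 28) = P(X ≤ 1).
  k=0: C(28,0)·0.06^0·0.94^28 = 0.1768398
  k=1: C(28,1)·0.06^1·0.94^27 = 0.3160540
P(X ≤ 1) = 0.4928938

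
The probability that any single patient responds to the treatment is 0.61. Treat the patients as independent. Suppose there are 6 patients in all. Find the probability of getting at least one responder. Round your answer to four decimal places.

P(at least one) = 1 − P(none) = 1 − (1 − 0.61)^6
= 1 − 0.003519 = 0.996481

0.9965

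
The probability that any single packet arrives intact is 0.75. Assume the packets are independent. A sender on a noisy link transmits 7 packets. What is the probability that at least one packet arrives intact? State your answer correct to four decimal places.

P(at least one) = 1 − P(none) = 1 − (1 − 0.75)^7
= 1 − 0.000061 = 0.999939

0.9999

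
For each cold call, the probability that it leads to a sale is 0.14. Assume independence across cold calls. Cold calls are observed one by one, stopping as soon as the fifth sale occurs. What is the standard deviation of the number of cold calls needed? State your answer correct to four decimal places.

14.8117

Y = total cold calls until the fifth success; negative binomial with r=5, p=0.14.
SD(Y) = √[r(1−p)/p²] = √(219.387755) = 14.811744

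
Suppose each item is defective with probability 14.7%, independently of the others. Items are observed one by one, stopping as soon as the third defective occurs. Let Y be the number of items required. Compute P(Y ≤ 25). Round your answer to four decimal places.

0.7330

Finishing within 25 items ⇔ at least 3 successes in the first 25. With X ~ Binomial(25, 0.147), P(Y ≤ 25) = 1 − P(X ≤ 2).
  k=0: C(25,0)·0.147^0·0.853^25 = 0.018781
  k=1: C(25,1)·0.147^1·0.853^24 = 0.080916
  k=2: C(25,2)·0.147^2·0.853^23 = 0.167334
1 − 0.267031 = 0.732969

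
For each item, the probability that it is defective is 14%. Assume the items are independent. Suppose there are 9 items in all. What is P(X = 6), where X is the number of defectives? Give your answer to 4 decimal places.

0.0004

X ~ Binomial(n=9, p=0.14).
P(X=6) = C(9,6) · p^6 · (1−p)^3
= 84 · 7.5295e-06 · 0.63606 = 0.000402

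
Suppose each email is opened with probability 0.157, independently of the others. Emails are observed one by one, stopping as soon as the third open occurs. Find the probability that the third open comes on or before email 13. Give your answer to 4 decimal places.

0.3348

Finishing within 13 emails ⇔ at least 3 successes in the first 13. With X ~ Binomial(13, 0.157), P(Y ≤ 13) = 1 − P(X ≤ 2).
  k=0: C(13,0)·0.157^0·0.843^13 = 0.108582
  k=1: C(13,1)·0.157^1·0.843^12 = 0.262890
  k=2: C(13,2)·0.157^2·0.843^11 = 0.293763
1 − 0.665235 = 0.334765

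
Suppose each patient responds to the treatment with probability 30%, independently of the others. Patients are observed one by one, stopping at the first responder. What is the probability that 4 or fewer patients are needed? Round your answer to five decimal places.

0.75990

Y = number of patients to the first success; geometric, p = 0.30.
P(Y ≤ 4) = 1 − (1−p)^4 = 1 − 0.2401000 = 0.7599000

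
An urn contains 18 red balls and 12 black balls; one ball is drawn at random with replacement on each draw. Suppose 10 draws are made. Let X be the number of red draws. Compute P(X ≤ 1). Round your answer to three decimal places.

X ~ Binomial(10, 0.60); P(X ≤ 1) = Σ C(10,k) p^k (1−p)^(10−k) over k:
  k=0: C(10,0)·0.60^0·0.40^10 = 0.00010
  k=1: C(10,1)·0.60^1·0.40^9 = 0.00157
Total = 0.00168

0.002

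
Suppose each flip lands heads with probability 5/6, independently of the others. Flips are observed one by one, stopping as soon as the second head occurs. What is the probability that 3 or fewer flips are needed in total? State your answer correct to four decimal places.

0.9259

Finishing within 3 flips ⇔ at least 2 successes in the first 3. With X ~ Binomial(3, 0.833333), P(Y ≤ 3) = 1 − P(X ≤ 1).
  k=0: C(3,0)·0.833333^0·0.166667^3 = 0.004630
  k=1: C(3,1)·0.833333^1·0.166667^2 = 0.069444
1 − 0.074074 = 0.925926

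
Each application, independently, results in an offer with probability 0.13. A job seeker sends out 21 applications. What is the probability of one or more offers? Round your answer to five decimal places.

P(at least one) = 1 − P(none) = 1 − (1 − 0.13)^21
= 1 − 0.0536913 = 0.9463087

0.94631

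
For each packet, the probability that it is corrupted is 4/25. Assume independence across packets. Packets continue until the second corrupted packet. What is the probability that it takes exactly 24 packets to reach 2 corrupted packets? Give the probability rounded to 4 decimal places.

0.0127

Y = trial on which the second success occurs; negative binomial, r=2, p=0.16.
P(Y=24) = C(23,1) · p^2 · (1−p)^22
= 23 · 0.0256 · 0.021585 = 0.012709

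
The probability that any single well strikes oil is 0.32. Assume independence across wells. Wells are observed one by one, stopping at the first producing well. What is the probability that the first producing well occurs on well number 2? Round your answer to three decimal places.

Geometric (trials to first success), p = 0.32.
P(Y = 2) = (1−p)^1 · p = 0.68 · 0.32 = 0.21760

0.218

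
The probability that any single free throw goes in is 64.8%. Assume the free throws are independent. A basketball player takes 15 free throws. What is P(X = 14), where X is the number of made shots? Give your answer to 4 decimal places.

0.0122

X ~ Binomial(n=15, p=0.648).
P(X=14) = C(15,14) · p^14 · (1−p)^1
= 15 · 0.0023017 · 0.352 = 0.012153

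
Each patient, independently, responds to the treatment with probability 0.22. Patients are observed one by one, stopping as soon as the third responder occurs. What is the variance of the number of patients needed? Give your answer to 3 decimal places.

48.347

Y = total patients until the third success; negative binomial with r=3, p=0.22.
Var(Y) = r(1−p)/p² = 3·0.78 / 0.22² = 48.34711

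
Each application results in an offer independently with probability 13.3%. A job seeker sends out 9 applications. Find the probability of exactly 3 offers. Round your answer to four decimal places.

X ~ Binomial(n=9, p=0.133).
P(X=3) = C(9,3) · p^3 · (1−p)^6
= 84 · 0.0023526 · 0.42473 = 0.083936

0.0839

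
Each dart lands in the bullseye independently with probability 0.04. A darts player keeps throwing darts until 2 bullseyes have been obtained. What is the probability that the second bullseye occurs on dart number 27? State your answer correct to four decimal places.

0.0150

Y = trial on which the second success occurs; negative binomial, r=2, p=0.04.
P(Y=27) = C(26,1) · p^2 · (1−p)^25
= 26 · 0.0016 · 0.3604 = 0.014993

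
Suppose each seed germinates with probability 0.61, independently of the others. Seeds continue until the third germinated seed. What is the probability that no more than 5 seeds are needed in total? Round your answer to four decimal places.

0.6997

Finishing within 5 seeds ⇔ at least 3 successes in the first 5. With X ~ Binomial(5, 0.61), P(Y ≤ 5) = 1 − P(X ≤ 2).
  k=0: C(5,0)·0.61^0·0.39^5 = 0.009022
  k=1: C(5,1)·0.61^1·0.39^4 = 0.070560
  k=2: C(5,2)·0.61^2·0.39^3 = 0.220726
1 − 0.300308 = 0.699692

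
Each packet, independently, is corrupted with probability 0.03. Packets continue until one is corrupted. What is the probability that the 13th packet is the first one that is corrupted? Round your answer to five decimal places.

Geometric (trials to first success), p = 0.03.
P(Y = 13) = (1−p)^12 · p = 0.69384 · 0.03 = 0.0208153

0.02082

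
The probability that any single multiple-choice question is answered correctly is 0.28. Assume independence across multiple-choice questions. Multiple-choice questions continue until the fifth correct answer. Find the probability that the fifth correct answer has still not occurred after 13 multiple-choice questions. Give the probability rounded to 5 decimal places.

0.71304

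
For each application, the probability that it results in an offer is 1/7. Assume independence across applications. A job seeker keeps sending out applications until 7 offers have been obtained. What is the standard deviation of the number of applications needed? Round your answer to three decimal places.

17.146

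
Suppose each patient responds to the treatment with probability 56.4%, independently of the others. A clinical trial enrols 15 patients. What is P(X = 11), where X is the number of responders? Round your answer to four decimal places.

X ~ Binomial(n=15, p=0.564).
P(X=11) = C(15,11) · p^11 · (1−p)^4
= 1365 · 0.0018368 · 0.036136 = 0.090604

0.0906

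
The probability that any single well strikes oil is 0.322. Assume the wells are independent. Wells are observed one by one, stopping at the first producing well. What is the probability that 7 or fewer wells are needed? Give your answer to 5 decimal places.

0.93414

Y = number of wells to the first success; geometric, p = 0.322.
P(Y ≤ 7) = 1 − (1−p)^7 = 1 − 0.0658579 = 0.9341421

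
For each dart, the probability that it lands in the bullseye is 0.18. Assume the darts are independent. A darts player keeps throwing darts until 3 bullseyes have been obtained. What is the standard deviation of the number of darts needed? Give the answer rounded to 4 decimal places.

8.7135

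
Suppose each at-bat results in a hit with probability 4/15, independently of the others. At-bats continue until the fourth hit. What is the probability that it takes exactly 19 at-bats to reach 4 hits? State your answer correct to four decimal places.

0.0394

Y = trial on which the fourth success occurs; negative binomial, r=4, p=0.266667.
P(Y=19) = C(18,3) · p^4 · (1−p)^15
= 816 · 0.0050568 · 0.0095394 = 0.039363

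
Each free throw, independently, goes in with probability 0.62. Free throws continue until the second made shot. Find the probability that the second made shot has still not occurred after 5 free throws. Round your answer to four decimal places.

0.0726

Needing more than 5 free throws ⇔ fewer than 2 successes in the first 5. With X ~ Binomial(5, 0.62), P(Y > 5) = P(X ≤ 1).
  k=0: C(5,0)·0.62^0·0.38^5 = 0.007924
  k=1: C(5,1)·0.62^1·0.38^4 = 0.064639
P(X ≤ 1) = 0.072563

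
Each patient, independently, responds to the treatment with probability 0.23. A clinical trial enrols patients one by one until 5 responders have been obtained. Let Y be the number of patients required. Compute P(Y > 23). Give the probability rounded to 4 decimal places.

Needing more than 23 patients ⇔ fewer than 5 successes in the first 23. With X ~ Binomial(23, 0.23), P(Y > 23) = P(X ≤ 4).
  k=0: C(23,0)·0.23^0·0.77^23 = 0.002451
  k=1: C(23,1)·0.23^1·0.77^22 = 0.016836
  k=2: C(23,2)·0.23^2·0.77^21 = 0.055320
  k=3: C(23,3)·0.23^3·0.77^20 = 0.115669
  k=4: C(23,4)·0.23^4·0.77^19 = 0.172752
P(X ≤ 4) = 0.363028

0.3630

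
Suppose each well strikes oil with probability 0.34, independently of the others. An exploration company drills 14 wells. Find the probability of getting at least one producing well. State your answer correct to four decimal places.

P(at least one) = 1 − P(none) = 1 − (1 − 0.34)^14
= 1 − 0.002976 = 0.997024

0.9970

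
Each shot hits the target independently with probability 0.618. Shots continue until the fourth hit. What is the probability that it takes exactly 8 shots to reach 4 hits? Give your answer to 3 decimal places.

0.109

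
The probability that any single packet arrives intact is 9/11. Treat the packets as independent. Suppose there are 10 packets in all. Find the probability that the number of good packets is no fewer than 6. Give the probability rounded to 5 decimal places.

0.97777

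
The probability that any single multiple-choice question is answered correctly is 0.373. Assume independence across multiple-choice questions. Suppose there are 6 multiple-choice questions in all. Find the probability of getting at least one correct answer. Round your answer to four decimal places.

P(at least one) = 1 − P(none) = 1 − (1 − 0.373)^6
= 1 − 0.060758 = 0.939242

0.9392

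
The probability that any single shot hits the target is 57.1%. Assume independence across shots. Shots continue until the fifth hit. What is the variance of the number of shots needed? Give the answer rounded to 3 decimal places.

6.579

Y = total shots until the fifth success; negative binomial with r=5, p=0.571.
Var(Y) = r(1−p)/p² = 5·0.429 / 0.571² = 6.57893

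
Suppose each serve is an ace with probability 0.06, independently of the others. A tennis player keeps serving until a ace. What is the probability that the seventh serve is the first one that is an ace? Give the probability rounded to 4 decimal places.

Geometric (trials to first success), p = 0.06.
P(Y = 7) = (1−p)^6 · p = 0.68987 · 0.06 = 0.041392

0.0414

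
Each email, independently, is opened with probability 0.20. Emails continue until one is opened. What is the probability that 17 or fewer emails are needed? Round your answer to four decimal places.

Y = number of emails to the first success; geometric, p = 0.20.
P(Y ≤ 17) = 1 − (1−p)^17 = 1 − 0.022518 = 0.977482

0.9775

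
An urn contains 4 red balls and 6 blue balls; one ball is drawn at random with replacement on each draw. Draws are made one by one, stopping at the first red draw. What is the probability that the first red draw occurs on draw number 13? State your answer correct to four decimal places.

0.0009

Geometric (trials to first success), p = 0.40.
P(Y = 13) = (1−p)^12 · p = 0.0021768 · 0.40 = 0.000871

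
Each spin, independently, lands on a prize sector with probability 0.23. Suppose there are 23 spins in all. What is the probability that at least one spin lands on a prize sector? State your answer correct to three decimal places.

P(at least one) = 1 − P(none) = 1 − (1 − 0.23)^23
= 1 − 0.00245 = 0.99755

0.998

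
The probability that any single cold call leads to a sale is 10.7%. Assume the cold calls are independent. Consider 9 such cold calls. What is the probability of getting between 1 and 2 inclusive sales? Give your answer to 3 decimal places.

0.576

X ~ Binomial(9, 0.107); P(1 ≤ X ≤ 2) = Σ C(9,k) p^k (1−p)^(9−k) over k:
  k=1: C(9,1)·0.107^1·0.893^8 = 0.38944
  k=2: C(9,2)·0.107^2·0.893^7 = 0.18665
Total = 0.57609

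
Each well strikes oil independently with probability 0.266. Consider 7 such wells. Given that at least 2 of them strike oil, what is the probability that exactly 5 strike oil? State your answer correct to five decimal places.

X ~ Binomial(7, 0.266). Want P(X=5 | X≥2) = P(X=5) / P(X≥2).
P(X=5) = C(7,5)·0.266^5·0.734^2 = 0.0150668
P(X≥2) = 1 − 0.1147816 − 0.2911763 = 0.5940421
Ratio = 0.0150668 / 0.5940421 = 0.0253631

0.02536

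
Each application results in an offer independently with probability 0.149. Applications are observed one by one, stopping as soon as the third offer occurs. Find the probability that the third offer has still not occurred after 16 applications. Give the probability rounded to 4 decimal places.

0.5660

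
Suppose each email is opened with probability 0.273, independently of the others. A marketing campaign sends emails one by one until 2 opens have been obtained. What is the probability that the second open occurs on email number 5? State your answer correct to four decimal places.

0.1145

Y = trial on which the second success occurs; negative binomial, r=2, p=0.273.
P(Y=5) = C(4,1) · p^2 · (1−p)^3
= 4 · 0.074529 · 0.38424 = 0.114548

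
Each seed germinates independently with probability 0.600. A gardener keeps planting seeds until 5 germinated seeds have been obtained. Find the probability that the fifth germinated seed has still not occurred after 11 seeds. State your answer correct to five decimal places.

0.09935

Needing more than 11 seeds ⇔ fewer than 5 successes in the first 11. With X ~ Binomial(11, 0.60), P(Y > 11) = P(X ≤ 4).
  k=0: C(11,0)·0.60^0·0.40^11 = 0.0000419
  k=1: C(11,1)·0.60^1·0.40^10 = 0.0006921
  k=2: C(11,2)·0.60^2·0.40^9 = 0.0051905
  k=3: C(11,3)·0.60^3·0.40^8 = 0.0233570
  k=4: C(11,4)·0.60^4·0.40^7 = 0.0700711
P(X ≤ 4) = 0.0993526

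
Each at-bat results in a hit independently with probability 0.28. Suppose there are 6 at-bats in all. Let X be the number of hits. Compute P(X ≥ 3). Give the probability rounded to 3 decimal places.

0.220

X ~ Binomial(6, 0.28); P(X ≥ 3) = Σ C(6,k) p^k (1−p)^(6−k) over k:
  k=3: C(6,3)·0.28^3·0.72^3 = 0.16387
  k=4: C(6,4)·0.28^4·0.72^2 = 0.04780
  k=5: C(6,5)·0.28^5·0.72^1 = 0.00743
  k=6: C(6,6)·0.28^6·0.72^0 = 0.00048
Total = 0.21958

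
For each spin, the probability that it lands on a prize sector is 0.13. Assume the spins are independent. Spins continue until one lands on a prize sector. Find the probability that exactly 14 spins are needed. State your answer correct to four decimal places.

Geometric (trials to first success), p = 0.13.
P(Y = 14) = (1−p)^13 · p = 0.16359 · 0.13 = 0.021266

0.0213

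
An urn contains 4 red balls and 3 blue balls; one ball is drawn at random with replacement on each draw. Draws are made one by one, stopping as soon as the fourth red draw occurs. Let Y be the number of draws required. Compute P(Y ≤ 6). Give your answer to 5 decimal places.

0.48524

Finishing within 6 draws ⇔ at least 4 successes in the first 6. With X ~ Binomial(6, 0.571429), P(Y ≤ 6) = 1 − P(X ≤ 3).
  k=0: C(6,0)·0.571429^0·0.428571^6 = 0.0061964
  k=1: C(6,1)·0.571429^1·0.428571^5 = 0.0495712
  k=2: C(6,2)·0.571429^2·0.428571^4 = 0.1652373
  k=3: C(6,3)·0.571429^3·0.428571^3 = 0.2937552
1 − 0.5147600 = 0.4852400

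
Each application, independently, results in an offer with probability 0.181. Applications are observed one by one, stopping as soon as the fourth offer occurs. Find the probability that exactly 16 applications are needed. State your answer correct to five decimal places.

0.04448

Y = trial on which the fourth success occurs; negative binomial, r=4, p=0.181.
P(Y=16) = C(15,3) · p^4 · (1−p)^12
= 455 · 0.0010733 · 0.091077 = 0.0444767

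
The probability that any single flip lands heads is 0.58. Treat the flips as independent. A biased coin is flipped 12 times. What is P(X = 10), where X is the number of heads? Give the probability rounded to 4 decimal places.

X ~ Binomial(n=12, p=0.58).
P(X=10) = C(12,10) · p^10 · (1−p)^2
= 66 · 0.004308 · 0.1764 = 0.050156

0.0502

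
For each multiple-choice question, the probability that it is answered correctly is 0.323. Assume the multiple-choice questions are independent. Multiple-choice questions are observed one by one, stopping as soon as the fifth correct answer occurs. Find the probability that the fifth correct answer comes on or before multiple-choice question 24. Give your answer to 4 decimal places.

Finishing within 24 multiple-choice questions ⇔ at least 5 successes in the first 24. With X ~ Binomial(24, 0.323), P(Y ≤ 24) = 1 − P(X ≤ 4).
  k=0: C(24,0)·0.323^0·0.677^24 = 0.000086
  k=1: C(24,1)·0.323^1·0.677^23 = 0.000984
  k=2: C(24,2)·0.323^2·0.677^22 = 0.005398
  k=3: C(24,3)·0.323^3·0.677^21 = 0.018888
  k=4: C(24,4)·0.323^4·0.677^20 = 0.047310
1 − 0.072666 = 0.927334

0.9273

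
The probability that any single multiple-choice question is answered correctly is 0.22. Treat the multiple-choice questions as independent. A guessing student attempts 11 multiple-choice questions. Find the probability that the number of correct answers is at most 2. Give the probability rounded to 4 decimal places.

X ~ Binomial(11, 0.22); P(X ≤ 2) = Σ C(11,k) p^k (1−p)^(11−k) over k:
  k=0: C(11,0)·0.22^0·0.78^11 = 0.065019
  k=1: C(11,1)·0.22^1·0.78^10 = 0.201726
  k=2: C(11,2)·0.22^2·0.78^9 = 0.284485
Total = 0.551230

0.5512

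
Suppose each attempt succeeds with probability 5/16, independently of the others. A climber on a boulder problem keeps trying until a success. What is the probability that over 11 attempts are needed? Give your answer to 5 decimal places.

0.01622

Y = number of attempts to the first success; geometric, p = 0.3125.
P(Y > 11) = P(first 11 all fail) = (1−p)^11 = 0.0162181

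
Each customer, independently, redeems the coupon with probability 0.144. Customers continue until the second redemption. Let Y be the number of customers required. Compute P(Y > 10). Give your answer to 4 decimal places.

0.5665

Needing more than 10 customers ⇔ fewer than 2 successes in the first 10. With X ~ Binomial(10, 0.144), P(Y > 10) = P(X ≤ 1).
  k=0: C(10,0)·0.144^0·0.856^10 = 0.211221
  k=1: C(10,1)·0.144^1·0.856^9 = 0.355325
P(X ≤ 1) = 0.566547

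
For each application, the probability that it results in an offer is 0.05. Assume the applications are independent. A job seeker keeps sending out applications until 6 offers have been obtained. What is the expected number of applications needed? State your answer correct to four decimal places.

120.0000

Y = total applications until the sixth success; negative binomial with r=6, p=0.05.
E[Y] = r / p = 6 / 0.05 = 120.000000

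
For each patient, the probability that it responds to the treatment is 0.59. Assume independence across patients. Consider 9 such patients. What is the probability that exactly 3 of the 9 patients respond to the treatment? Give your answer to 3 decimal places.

0.082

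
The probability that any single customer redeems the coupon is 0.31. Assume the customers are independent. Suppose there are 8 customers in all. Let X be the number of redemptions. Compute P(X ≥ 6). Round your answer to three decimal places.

X ~ Binomial(8, 0.31); P(X ≥ 6) = Σ C(8,k) p^k (1−p)^(8−k) over k:
  k=6: C(8,6)·0.31^6·0.69^2 = 0.01183
  k=7: C(8,7)·0.31^7·0.69^1 = 0.00152
  k=8: C(8,8)·0.31^8·0.69^0 = 0.00009
Total = 0.01344

0.013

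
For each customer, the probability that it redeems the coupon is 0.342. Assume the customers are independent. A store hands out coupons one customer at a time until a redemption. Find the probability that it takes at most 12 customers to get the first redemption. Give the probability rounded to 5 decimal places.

0.99341

Y = number of customers to the first success; geometric, p = 0.342.
P(Y ≤ 12) = 1 − (1−p)^12 = 1 − 0.0065873 = 0.9934127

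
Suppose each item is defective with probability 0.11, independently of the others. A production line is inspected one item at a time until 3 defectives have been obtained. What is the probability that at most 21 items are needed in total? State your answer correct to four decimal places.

0.4113

Finishing within 21 items ⇔ at least 3 successes in the first 21. With X ~ Binomial(21, 0.11), P(Y ≤ 21) = 1 − P(X ≤ 2).
  k=0: C(21,0)·0.11^0·0.89^21 = 0.086535
  k=1: C(21,1)·0.11^1·0.89^20 = 0.224601
  k=2: C(21,2)·0.11^2·0.89^19 = 0.277597
1 − 0.588733 = 0.411267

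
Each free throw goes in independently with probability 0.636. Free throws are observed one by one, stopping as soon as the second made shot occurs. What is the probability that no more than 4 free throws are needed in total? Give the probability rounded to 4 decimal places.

Finishing within 4 free throws ⇔ at least 2 successes in the first 4. With X ~ Binomial(4, 0.636), P(Y ≤ 4) = 1 − P(X ≤ 1).
  k=0: C(4,0)·0.636^0·0.364^4 = 0.017555
  k=1: C(4,1)·0.636^1·0.364^3 = 0.122693
1 − 0.140249 = 0.859751

0.8598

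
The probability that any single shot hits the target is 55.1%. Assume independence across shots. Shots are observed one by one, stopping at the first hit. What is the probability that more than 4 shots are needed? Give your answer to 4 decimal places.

Y = number of shots to the first success; geometric, p = 0.551.
P(Y > 4) = P(first 4 all fail) = (1−p)^4 = 0.040643

0.0406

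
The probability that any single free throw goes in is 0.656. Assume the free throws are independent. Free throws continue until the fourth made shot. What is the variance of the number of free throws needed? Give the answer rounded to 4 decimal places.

3.1975

Y = total free throws until the fourth success; negative binomial with r=4, p=0.656.
Var(Y) = r(1−p)/p² = 4·0.344 / 0.656² = 3.197501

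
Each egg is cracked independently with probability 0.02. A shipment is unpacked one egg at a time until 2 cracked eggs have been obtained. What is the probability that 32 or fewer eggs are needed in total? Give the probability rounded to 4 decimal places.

0.1340

Finishing within 32 eggs ⇔ at least 2 successes in the first 32. With X ~ Binomial(32, 0.02), P(Y ≤ 32) = 1 − P(X ≤ 1).
  k=0: C(32,0)·0.02^0·0.98^32 = 0.523883
  k=1: C(32,1)·0.02^1·0.98^31 = 0.342128
1 − 0.866011 = 0.133989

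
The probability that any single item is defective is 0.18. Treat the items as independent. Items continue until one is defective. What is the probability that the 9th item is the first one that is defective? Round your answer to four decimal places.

0.0368

Geometric (trials to first success), p = 0.18.
P(Y = 9) = (1−p)^8 · p = 0.20441 · 0.18 = 0.036795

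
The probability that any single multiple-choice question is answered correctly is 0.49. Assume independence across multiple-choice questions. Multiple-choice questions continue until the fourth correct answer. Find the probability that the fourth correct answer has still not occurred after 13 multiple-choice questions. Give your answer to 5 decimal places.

0.05356

Needing more than 13 multiple-choice questions ⇔ fewer than 4 successes in the first 13. With X ~ Binomial(13, 0.49), P(Y > 13) = P(X ≤ 3).
  k=0: C(13,0)·0.49^0·0.51^13 = 0.0001579
  k=1: C(13,1)·0.49^1·0.51^12 = 0.0019723
  k=2: C(13,2)·0.49^2·0.51^11 = 0.0113700
  k=3: C(13,3)·0.49^3·0.51^10 = 0.0400549
P(X ≤ 3) = 0.0535551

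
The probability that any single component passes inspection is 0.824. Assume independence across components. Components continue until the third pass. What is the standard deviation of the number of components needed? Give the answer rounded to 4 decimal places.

0.8818

Y = total components until the third success; negative binomial with r=3, p=0.824.
SD(Y) = √[r(1−p)/p²] = √(0.777642) = 0.881840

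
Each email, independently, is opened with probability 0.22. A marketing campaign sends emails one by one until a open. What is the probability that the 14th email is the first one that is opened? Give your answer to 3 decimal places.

0.009

Geometric (trials to first success), p = 0.22.
P(Y = 14) = (1−p)^13 · p = 0.039558 · 0.22 = 0.00870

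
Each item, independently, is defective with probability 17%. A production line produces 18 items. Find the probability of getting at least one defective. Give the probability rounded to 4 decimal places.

P(at least one) = 1 − P(none) = 1 − (1 − 0.17)^18
= 1 − 0.034947 = 0.965053

0.9651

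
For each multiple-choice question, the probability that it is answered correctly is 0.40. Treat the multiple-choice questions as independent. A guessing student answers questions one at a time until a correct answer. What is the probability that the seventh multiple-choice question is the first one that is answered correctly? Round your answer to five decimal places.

Geometric (trials to first success), p = 0.40.
P(Y = 7) = (1−p)^6 · p = 0.046656 · 0.40 = 0.0186624

0.01866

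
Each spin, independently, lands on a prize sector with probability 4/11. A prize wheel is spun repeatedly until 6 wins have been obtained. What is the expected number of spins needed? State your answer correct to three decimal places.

Y = total spins until the sixth success; negative binomial with r=6, p=0.363636.
E[Y] = r / p = 6 / 0.363636 = 16.50000

16.500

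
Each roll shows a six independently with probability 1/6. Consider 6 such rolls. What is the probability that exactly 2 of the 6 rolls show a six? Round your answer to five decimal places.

0.20094

X ~ Binomial(n=6, p=0.166667).
P(X=2) = C(6,2) · p^2 · (1−p)^4
= 15 · 0.027778 · 0.48225 = 0.2009388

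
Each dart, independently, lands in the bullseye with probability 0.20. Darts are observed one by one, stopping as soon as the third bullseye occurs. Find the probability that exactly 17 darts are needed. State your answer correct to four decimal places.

Y = trial on which the third success occurs; negative binomial, r=3, p=0.20.
P(Y=17) = C(16,2) · p^3 · (1−p)^14
= 120 · 0.008 · 0.04398 = 0.042221

0.0422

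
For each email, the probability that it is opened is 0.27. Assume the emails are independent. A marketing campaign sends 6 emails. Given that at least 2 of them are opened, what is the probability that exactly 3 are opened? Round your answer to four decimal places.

X ~ Binomial(6, 0.27). Want P(X=3 | X≥2) = P(X=3) / P(X≥2).
P(X=3) = C(6,3)·0.27^3·0.73^3 = 0.153140
P(X≥2) = 1 − 0.151334 − 0.335838 = 0.512828
Ratio = 0.153140 / 0.512828 = 0.298619

0.2986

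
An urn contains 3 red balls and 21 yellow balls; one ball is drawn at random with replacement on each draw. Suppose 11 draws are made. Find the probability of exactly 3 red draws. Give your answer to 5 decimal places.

0.11073

X ~ Binomial(n=11, p=0.125).
P(X=3) = C(11,3) · p^3 · (1−p)^8
= 165 · 0.0019531 · 0.34361 = 0.1107333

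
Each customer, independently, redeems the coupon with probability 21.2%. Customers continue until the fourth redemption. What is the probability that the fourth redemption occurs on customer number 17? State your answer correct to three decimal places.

0.051

Y = trial on which the fourth success occurs; negative binomial, r=4, p=0.212.
P(Y=17) = C(16,3) · p^4 · (1−p)^13
= 560 · 0.00202 · 0.045169 = 0.05109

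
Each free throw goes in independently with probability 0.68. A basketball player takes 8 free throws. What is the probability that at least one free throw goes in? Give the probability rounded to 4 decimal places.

0.9999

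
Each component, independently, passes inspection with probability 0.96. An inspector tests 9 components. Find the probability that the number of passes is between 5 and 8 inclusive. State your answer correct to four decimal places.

0.3075

X ~ Binomial(9, 0.96); P(5 ≤ X ≤ 8) = Σ C(9,k) p^k (1−p)^(9−k) over k:
  k=5: C(9,5)·0.96^5·0.04^4 = 0.000263
  k=6: C(9,6)·0.96^6·0.04^3 = 0.004208
  k=7: C(9,7)·0.96^7·0.04^2 = 0.043283
  k=8: C(9,8)·0.96^8·0.04^1 = 0.259700
Total = 0.307455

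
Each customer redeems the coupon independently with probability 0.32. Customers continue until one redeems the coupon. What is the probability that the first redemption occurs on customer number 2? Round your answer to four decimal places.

0.2176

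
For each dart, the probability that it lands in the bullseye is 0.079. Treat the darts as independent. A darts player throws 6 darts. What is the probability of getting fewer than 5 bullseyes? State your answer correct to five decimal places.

X ~ Binomial(6, 0.079); P(X ≤ 4) = Σ C(6,k) p^k (1−p)^(6−k) over k:
  k=0: C(6,0)·0.079^0·0.921^6 = 0.6103203
  k=1: C(6,1)·0.079^1·0.921^5 = 0.3141062
  k=2: C(6,2)·0.079^2·0.921^4 = 0.0673572
  k=3: C(6,3)·0.079^3·0.921^3 = 0.0077035
  k=4: C(6,4)·0.079^4·0.921^2 = 0.0004956
Total = 0.9999828

0.99998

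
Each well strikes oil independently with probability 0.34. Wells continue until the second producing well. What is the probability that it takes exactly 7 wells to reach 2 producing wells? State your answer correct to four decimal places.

0.0869

Y = trial on which the second success occurs; negative binomial, r=2, p=0.34.
P(Y=7) = C(6,1) · p^2 · (1−p)^5
= 6 · 0.1156 · 0.12523 = 0.086862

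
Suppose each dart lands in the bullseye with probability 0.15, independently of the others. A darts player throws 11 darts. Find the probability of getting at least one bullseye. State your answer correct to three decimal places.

P(at least one) = 1 − P(none) = 1 − (1 − 0.15)^11
= 1 − 0.16734 = 0.83266

0.833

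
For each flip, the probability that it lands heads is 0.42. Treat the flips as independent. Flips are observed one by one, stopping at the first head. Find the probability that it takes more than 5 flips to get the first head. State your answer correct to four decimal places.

Y = number of flips to the first success; geometric, p = 0.42.
P(Y > 5) = P(first 5 all fail) = (1−p)^5 = 0.065636

0.0656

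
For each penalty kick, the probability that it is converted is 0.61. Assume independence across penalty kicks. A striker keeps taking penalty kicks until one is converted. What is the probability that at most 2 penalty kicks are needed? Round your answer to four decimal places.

0.8479

Y = number of penalty kicks to the first success; geometric, p = 0.61.
P(Y ≤ 2) = 1 − (1−p)^2 = 1 − 0.152100 = 0.847900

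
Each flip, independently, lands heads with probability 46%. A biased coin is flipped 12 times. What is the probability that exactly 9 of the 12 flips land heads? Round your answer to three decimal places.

X ~ Binomial(n=12, p=0.46).
P(X=9) = C(12,9) · p^9 · (1−p)^3
= 220 · 0.00092219 · 0.15746 = 0.03195

0.032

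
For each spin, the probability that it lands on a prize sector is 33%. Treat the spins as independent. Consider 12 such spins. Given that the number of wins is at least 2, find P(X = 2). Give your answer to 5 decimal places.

0.13887

X ~ Binomial(12, 0.33). Want P(X=2 | X≥2) = P(X=2) / P(X≥2).
P(X=2) = C(12,2)·0.33^2·0.67^10 = 0.1310146
P(X≥2) = 1 − 0.0081827 − 0.0483635 = 0.9434537
Ratio = 0.1310146 / 0.9434537 = 0.1388671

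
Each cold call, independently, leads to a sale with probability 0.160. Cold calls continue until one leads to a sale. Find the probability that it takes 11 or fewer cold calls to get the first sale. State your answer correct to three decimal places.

Y = number of cold calls to the first success; geometric, p = 0.16.
P(Y ≤ 11) = 1 − (1−p)^11 = 1 − 0.14692 = 0.85308

0.853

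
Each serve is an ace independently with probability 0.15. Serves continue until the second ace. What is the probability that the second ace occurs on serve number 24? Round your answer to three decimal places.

0.014

Y = trial on which the second success occurs; negative binomial, r=2, p=0.15.
P(Y=24) = C(23,1) · p^2 · (1−p)^22
= 23 · 0.0225 · 0.028004 = 0.01449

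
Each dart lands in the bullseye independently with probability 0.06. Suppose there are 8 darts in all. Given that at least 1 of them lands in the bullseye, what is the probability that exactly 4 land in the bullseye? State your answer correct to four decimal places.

X ~ Binomial(8, 0.06). Want P(X=4 | X≥1) = P(X=4) / P(X≥1).
P(X=4) = C(8,4)·0.06^4·0.94^4 = 0.000708
P(X≥1) = 1 − 0.609569 = 0.390431
Ratio = 0.000708 / 0.390431 = 0.001814

0.0018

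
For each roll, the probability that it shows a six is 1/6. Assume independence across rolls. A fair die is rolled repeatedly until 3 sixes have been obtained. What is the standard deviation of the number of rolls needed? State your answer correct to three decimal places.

Y = total rolls until the third success; negative binomial with r=3, p=0.166667.
SD(Y) = √[r(1−p)/p²] = √(90.00000) = 9.48683

9.487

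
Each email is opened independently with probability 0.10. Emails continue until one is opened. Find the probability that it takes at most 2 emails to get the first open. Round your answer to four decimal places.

0.1900

Y = number of emails to the first success; geometric, p = 0.10.
P(Y ≤ 2) = 1 − (1−p)^2 = 1 − 0.810000 = 0.190000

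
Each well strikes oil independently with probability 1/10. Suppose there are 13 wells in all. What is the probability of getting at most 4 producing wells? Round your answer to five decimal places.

X ~ Binomial(13, 0.10); P(X ≤ 4) = Σ C(13,k) p^k (1−p)^(13−k) over k:
  k=0: C(13,0)·0.10^0·0.90^13 = 0.2541866
  k=1: C(13,1)·0.10^1·0.90^12 = 0.3671584
  k=2: C(13,2)·0.10^2·0.90^11 = 0.2447723
  k=3: C(13,3)·0.10^3·0.90^10 = 0.0997220
  k=4: C(13,4)·0.10^4·0.90^9 = 0.0277006
Total = 0.9935398

0.99354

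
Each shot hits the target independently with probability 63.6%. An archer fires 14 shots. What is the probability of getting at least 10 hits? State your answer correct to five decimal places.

X ~ Binomial(14, 0.636); P(X ≥ 10) = Σ C(14,k) p^k (1−p)^(14−k) over k:
  k=10: C(14,10)·0.636^10·0.364^4 = 0.1902877
  k=11: C(14,11)·0.636^11·0.364^3 = 0.1209021
  k=12: C(14,12)·0.636^12·0.364^2 = 0.0528116
  k=13: C(14,13)·0.636^13·0.364^1 = 0.0141962
  k=14: C(14,14)·0.636^14·0.364^0 = 0.0017717
Total = 0.3799694

0.37997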